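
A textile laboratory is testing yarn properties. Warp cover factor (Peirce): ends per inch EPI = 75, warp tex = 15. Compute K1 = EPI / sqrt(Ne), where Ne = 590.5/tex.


Formula: K1 = EPI / sqrt(Ne), with Ne = 590.5 / tex_warp
Step 1: Ne = 590.5 / 15 = 39.367
Step 2: sqrt(Ne) = sqrt(39.367) = 6.2743
Step 3: K1 = 75 / 6.2743 = 12.0

12.0


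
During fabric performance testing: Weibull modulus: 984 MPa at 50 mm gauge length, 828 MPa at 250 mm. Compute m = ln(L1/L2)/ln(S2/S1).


Formula: m = ln(L1/L2) / ln(S2/S1)
Step 1: ln(L1/L2) = ln(50/250) = -1.60944
Step 2: S2/S1 = 828/984 = 0.84146
Step 3: ln(S2/S1) = ln(0.84146) = -0.17262
Step 4: m = -1.60944 / -0.17262 = 9.32

9.32 (Weibull m)


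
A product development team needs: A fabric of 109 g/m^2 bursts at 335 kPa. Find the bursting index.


Formula: Bursting Index = Bursting Strength / Fabric GSM
BI = 335 kPa / 109 g/m^2
BI = 3.073 kPa/(g/m^2)

3.073 kPa/(g/m^2)


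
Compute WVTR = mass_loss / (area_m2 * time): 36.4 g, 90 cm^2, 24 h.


Formula: WVTR = mass_loss / (area * time)
Step 1: Convert area: 90 cm^2 = 0.009 m^2
Step 2: WVTR = 36.4 g / (0.009 m^2 * 24 h)
Step 3: WVTR = 36.4 / 0.216 = 168.5 g/m^2/h

168.5 g/m^2/h


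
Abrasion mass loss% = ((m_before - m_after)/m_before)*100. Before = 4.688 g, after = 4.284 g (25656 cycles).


Formula: Mass loss% = ((m_before - m_after) / m_before) * 100
Step 1: Mass loss = 4.688 - 4.284 = 0.404 g
Step 2: Ratio = 0.404 / 4.688 = 0.0861775
Step 3: Mass loss% = 0.0861775 * 100 = 8.61775% ≈ 8.62%

8.62%


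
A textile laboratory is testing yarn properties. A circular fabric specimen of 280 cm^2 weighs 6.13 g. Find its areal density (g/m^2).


Formula: GSM = mass_g / area_m2
Step 1: Convert area: 280 cm^2 = 280 / 10000 = 0.028 m^2
Step 2: GSM = 6.13 g / 0.028 m^2 = 218.9 g/m^2

218.9 g/m^2


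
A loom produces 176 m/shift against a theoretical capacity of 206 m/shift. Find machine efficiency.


Formula: Efficiency% = (Actual output / Theoretical output) * 100
Efficiency% = (176 / 206) * 100
Efficiency% = 0.854369 * 100 = 85.4369% ≈ 85.4%

85.4%


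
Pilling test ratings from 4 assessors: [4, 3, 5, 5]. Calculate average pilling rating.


Formula: Mean = sum / count
Sum = 4 + 3 + 5 + 5 = 17
Mean = 17 / 4 = 4.3

4.3


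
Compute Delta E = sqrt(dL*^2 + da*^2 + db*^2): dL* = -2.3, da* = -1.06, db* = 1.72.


Formula: Delta E = sqrt(dL*^2 + da*^2 + db*^2)
Step 1: dL*^2 = (-2.3)^2 = 5.29
Step 2: da*^2 = (-1.06)^2 = 1.1236
Step 3: db*^2 = 1.72^2 = 2.9584
Step 4: Sum = 5.29 + 1.1236 + 2.9584 = 9.372
Step 5: Delta E = sqrt(9.372) = 3.06

3.06 Delta E


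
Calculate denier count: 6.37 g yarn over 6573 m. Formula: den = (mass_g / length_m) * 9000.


Formula: den = (mass_g / length_m) * 9000
Substituting: den = (6.37 / 6573) * 9000
Intermediate: 6.37 / 6573 = 0.00096912 g/m
den = 0.00096912 * 9000 = 8.7 denier

8.7 denier


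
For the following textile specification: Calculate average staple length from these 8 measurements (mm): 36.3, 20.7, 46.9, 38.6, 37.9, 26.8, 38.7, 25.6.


Formula: Mean = sum of lengths / count
Sum = 36.3 + 20.7 + 46.9 + 38.6 + 37.9 + 26.8 + 38.7 + 25.6
Sum = 271.5 mm
Mean = 271.5 / 8 = 33.94 mm

33.94 mm


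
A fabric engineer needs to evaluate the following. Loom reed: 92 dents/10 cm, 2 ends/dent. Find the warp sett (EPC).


Formula: EPC = (dents per 10 cm * ends per dent) / 10
Step 1: Total ends per 10 cm = 92 * 2 = 184
Step 2: EPC = 184 / 10 = 18.4 ends/cm

18.4 ends/cm


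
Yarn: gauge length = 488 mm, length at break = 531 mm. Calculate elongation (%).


Formula: Elongation (%) = ((L_break - L0) / L0) * 100
Step 1: Extension = 531 - 488 = 43 mm
Step 2: Elongation = (43 / 488) * 100
Step 3: Elongation = 0.088115 * 100 = 8.8115% ≈ 8.8%

8.8%


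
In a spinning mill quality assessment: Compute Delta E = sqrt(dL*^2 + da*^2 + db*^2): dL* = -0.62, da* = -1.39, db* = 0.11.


Formula: Delta E = sqrt(dL*^2 + da*^2 + db*^2)
Step 1: dL*^2 = (-0.62)^2 = 0.3844
Step 2: da*^2 = (-1.39)^2 = 1.9321
Step 3: db*^2 = 0.11^2 = 0.0121
Step 4: Sum = 0.3844 + 1.9321 + 0.0121 = 2.3286
Step 5: Delta E = sqrt(2.3286) = 1.53

1.53 Delta E


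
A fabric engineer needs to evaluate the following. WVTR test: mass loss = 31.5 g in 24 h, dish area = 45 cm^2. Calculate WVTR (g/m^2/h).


Formula: WVTR = mass_loss / (area * time)
Step 1: Convert area: 45 cm^2 = 0.0045 m^2
Step 2: WVTR = 31.5 g / (0.0045 m^2 * 24 h)
Step 3: WVTR = 31.5 / 0.108 = 291.7 g/m^2/h

291.7 g/m^2/h


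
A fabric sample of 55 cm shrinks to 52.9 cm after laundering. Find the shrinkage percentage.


Formula: Shrinkage% = ((L_before - L_after) / L_before) * 100
Step 1: Shrinkage = 55 - 52.9 = 2.1 cm
Step 2: Shrinkage% = (2.1 / 55) * 100
Step 3: Shrinkage% = 0.038182 * 100 = 3.8182% ≈ 3.8%

3.8%


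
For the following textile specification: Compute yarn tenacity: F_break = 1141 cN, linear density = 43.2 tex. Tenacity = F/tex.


Formula: Tenacity = Breaking force / Linear density
Tenacity = 1141 cN / 43.2 tex
Tenacity = 26.41 cN/tex

26.41 cN/tex


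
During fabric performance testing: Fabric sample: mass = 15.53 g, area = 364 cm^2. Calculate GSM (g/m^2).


Formula: GSM = mass_g / area_m2
Step 1: Convert area: 364 cm^2 = 364 / 10000 = 0.0364 m^2
Step 2: GSM = 15.53 g / 0.0364 m^2 = 426.6 g/m^2

426.6 g/m^2


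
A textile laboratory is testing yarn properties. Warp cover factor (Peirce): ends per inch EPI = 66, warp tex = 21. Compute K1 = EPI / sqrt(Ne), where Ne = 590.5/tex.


Formula: K1 = EPI / sqrt(Ne), with Ne = 590.5 / tex_warp
Step 1: Ne = 590.5 / 21 = 28.119
Step 2: sqrt(Ne) = sqrt(28.119) = 5.3027
Step 3: K1 = 66 / 5.3027 = 12.4

12.4


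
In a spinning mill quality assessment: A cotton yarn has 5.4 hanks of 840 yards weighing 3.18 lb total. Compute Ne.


Formula: Ne = hanks / mass_lb
Substituting: Ne = 5.4 / 3.18
Ne = 1.7

1.7 Ne


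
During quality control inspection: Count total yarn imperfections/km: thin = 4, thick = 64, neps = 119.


Formula: Total = thin places + thick places + neps
Total = 4 + 64 + 119
Total = 187 imperfections/km

187 imperfections/km


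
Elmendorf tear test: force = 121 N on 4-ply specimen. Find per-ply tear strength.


Formula: Per-ply strength = Total force / Number of plies
Per-ply = 121 N / 4
Per-ply = 30.25 N

30.25 N


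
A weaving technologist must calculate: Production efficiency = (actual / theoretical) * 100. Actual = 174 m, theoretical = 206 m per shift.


Formula: Efficiency% = (Actual output / Theoretical output) * 100
Efficiency% = (174 / 206) * 100
Efficiency% = 0.84466 * 100 = 84.466% ≈ 84.5%

84.5%


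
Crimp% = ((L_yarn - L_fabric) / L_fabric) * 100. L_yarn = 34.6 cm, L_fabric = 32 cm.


Formula: Crimp% = ((L_yarn - L_fabric) / L_fabric) * 100
Step 1: Extension = 34.6 - 32 = 2.6 cm
Step 2: Crimp% = (2.6 / 32) * 100
Step 3: Crimp% = 0.08125 * 100 = 8.125% ≈ 8.1%

8.1%


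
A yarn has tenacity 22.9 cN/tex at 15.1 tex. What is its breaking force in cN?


Formula: Breaking force = Tenacity * Linear density
F = 22.9 cN/tex * 15.1 tex
F = 345.79 cN

345.79 cN


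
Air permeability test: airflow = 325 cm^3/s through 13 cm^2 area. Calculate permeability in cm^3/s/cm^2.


Formula: Air Permeability = Airflow / Test Area
AP = 325 cm^3/s / 13 cm^2
AP = 25.0 cm^3/s/cm^2

25.0 cm^3/s/cm^2


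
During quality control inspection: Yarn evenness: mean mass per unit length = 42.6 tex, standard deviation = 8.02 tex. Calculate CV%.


Formula: CV% = (standard deviation / mean) * 100
Step 1: Ratio = 8.02 / 42.6 = 0.188263
Step 2: CV% = 0.188263 * 100 = 18.8263% ≈ 18.8%

18.8%


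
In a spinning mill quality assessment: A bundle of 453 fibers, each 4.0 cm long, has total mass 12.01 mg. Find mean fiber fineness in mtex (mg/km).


Formula: fineness (mtex) = mass (mg) / total length (km) = (mass_mg / total_length_m) * 1000
Step 1: Convert fiber length: 4.0 cm = 0.04 m
Step 2: Total fiber length = 453 * 0.04 = 18.12 m
Step 3: Linear density = 12.01 mg / 18.12 m = 0.6628 mg/m
Step 4: fineness = 0.6628 * 1000 = 662.8 mtex

662.8 mtex


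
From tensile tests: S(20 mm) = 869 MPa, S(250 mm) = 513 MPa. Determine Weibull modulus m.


Formula: m = ln(L1/L2) / ln(S2/S1)
Step 1: ln(L1/L2) = ln(20/250) = -2.52573
Step 2: S2/S1 = 513/869 = 0.59033
Step 3: ln(S2/S1) = ln(0.59033) = -0.52707
Step 4: m = -2.52573 / -0.52707 = 4.79

4.79 (Weibull m)


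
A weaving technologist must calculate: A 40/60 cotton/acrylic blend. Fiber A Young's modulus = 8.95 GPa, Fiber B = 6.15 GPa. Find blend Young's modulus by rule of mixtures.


Formula: Blend property = (fraction_A * property_A) + (fraction_B * property_B)
Step 1: Contribution A = 40/100 * 8.95 GPa = 3.58 GPa
Step 2: Contribution B = 60/100 * 6.15 GPa = 3.69 GPa
Step 3: Blend Young's modulus = 3.58 + 3.69 = 7.27 GPa

7.27 GPa


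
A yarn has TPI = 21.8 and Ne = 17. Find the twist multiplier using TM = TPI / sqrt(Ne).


Formula: TM = TPI / sqrt(Ne)
Step 1: sqrt(Ne) = sqrt(17) = 4.1231
Step 2: TM = 21.8 / 4.1231 = 5.29

5.29 TM


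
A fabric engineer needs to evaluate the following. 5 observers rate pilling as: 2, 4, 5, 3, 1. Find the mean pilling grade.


Formula: Mean = sum / count
Sum = 2 + 4 + 5 + 3 + 1 = 15
Mean = 15 / 5 = 3.0

3.0


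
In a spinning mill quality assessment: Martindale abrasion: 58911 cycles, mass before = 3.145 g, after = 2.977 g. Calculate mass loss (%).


Formula: Mass loss% = ((m_before - m_after) / m_before) * 100
Step 1: Mass loss = 3.145 - 2.977 = 0.168 g
Step 2: Ratio = 0.168 / 3.145 = 0.0534181
Step 3: Mass loss% = 0.0534181 * 100 = 5.34181% ≈ 5.34%

5.34%


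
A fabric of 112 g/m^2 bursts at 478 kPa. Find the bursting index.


Formula: Bursting Index = Bursting Strength / Fabric GSM
BI = 478 kPa / 112 g/m^2
BI = 4.268 kPa/(g/m^2)

4.268 kPa/(g/m^2)


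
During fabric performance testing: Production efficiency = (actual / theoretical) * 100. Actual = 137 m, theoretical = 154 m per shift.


Formula: Efficiency% = (Actual output / Theoretical output) * 100
Efficiency% = (137 / 154) * 100
Efficiency% = 0.88961 * 100 = 88.961% ≈ 89.0%

89.0%


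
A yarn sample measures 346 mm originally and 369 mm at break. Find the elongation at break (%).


Formula: Elongation (%) = ((L_break - L0) / L0) * 100
Step 1: Extension = 369 - 346 = 23 mm
Step 2: Elongation = (23 / 346) * 100
Step 3: Elongation = 0.066474 * 100 = 6.6474% ≈ 6.6%

6.6%


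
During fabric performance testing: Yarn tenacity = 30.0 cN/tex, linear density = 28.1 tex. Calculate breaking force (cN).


Formula: Breaking force = Tenacity * Linear density
F = 30.0 cN/tex * 28.1 tex
F = 843.00 cN

843.00 cN


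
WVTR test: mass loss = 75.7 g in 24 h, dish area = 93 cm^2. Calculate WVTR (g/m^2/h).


Formula: WVTR = mass_loss / (area * time)
Step 1: Convert area: 93 cm^2 = 0.0093 m^2
Step 2: WVTR = 75.7 g / (0.0093 m^2 * 24 h)
Step 3: WVTR = 75.7 / 0.2232 = 339.2 g/m^2/h

339.2 g/m^2/h


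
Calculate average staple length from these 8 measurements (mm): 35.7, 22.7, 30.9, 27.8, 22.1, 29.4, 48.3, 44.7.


Formula: Mean = sum of lengths / count
Sum = 35.7 + 22.7 + 30.9 + 27.8 + 22.1 + 29.4 + 48.3 + 44.7
Sum = 261.6 mm
Mean = 261.6 / 8 = 32.70 mm

32.70 mm


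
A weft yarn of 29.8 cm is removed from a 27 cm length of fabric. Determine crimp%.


Formula: Crimp% = ((L_yarn - L_fabric) / L_fabric) * 100
Step 1: Extension = 29.8 - 27 = 2.8 cm
Step 2: Crimp% = (2.8 / 27) * 100
Step 3: Crimp% = 0.103704 * 100 = 10.3704% ≈ 10.4%

10.4%


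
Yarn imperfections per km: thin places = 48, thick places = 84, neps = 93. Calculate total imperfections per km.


Formula: Total = thin places + thick places + neps
Total = 48 + 84 + 93
Total = 225 imperfections/km

225 imperfections/km


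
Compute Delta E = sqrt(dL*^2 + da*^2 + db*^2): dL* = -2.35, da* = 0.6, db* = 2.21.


Formula: Delta E = sqrt(dL*^2 + da*^2 + db*^2)
Step 1: dL*^2 = (-2.35)^2 = 5.5225
Step 2: da*^2 = 0.6^2 = 0.36
Step 3: db*^2 = 2.21^2 = 4.8841
Step 4: Sum = 5.5225 + 0.36 + 4.8841 = 10.7666
Step 5: Delta E = sqrt(10.7666) = 3.28

3.28 Delta E


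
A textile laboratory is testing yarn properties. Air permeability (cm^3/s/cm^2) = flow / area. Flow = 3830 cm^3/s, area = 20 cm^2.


Formula: Air Permeability = Airflow / Test Area
AP = 3830 cm^3/s / 20 cm^2
AP = 191.5 cm^3/s/cm^2

191.5 cm^3/s/cm^2


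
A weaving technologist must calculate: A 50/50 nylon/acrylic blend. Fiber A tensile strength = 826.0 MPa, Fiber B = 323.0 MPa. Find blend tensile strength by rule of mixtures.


Formula: Blend property = (fraction_A * property_A) + (fraction_B * property_B)
Step 1: Contribution A = 50/100 * 826.0 MPa = 413.0 MPa
Step 2: Contribution B = 50/100 * 323.0 MPa = 161.5 MPa
Step 3: Blend tensile strength = 413.0 + 161.5 = 574.5 MPa

574.5 MPa


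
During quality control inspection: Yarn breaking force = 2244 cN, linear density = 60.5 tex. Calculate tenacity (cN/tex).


Formula: Tenacity = Breaking force / Linear density
Tenacity = 2244 cN / 60.5 tex
Tenacity = 37.09 cN/tex

37.09 cN/tex


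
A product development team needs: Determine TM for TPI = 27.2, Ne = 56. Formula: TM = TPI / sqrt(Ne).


Formula: TM = TPI / sqrt(Ne)
Step 1: sqrt(Ne) = sqrt(56) = 7.4833
Step 2: TM = 27.2 / 7.4833 = 3.63

3.63 TM


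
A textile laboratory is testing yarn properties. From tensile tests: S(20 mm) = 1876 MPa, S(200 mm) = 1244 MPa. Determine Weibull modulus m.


Formula: m = ln(L1/L2) / ln(S2/S1)
Step 1: ln(L1/L2) = ln(20/200) = -2.30259
Step 2: S2/S1 = 1244/1876 = 0.66311
Step 3: ln(S2/S1) = ln(0.66311) = -0.41081
Step 4: m = -2.30259 / -0.41081 = 5.60

5.60 (Weibull m)


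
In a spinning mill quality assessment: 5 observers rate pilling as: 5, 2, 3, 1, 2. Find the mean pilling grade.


Formula: Mean = sum / count
Sum = 5 + 2 + 3 + 1 + 2 = 13
Mean = 13 / 5 = 2.6

2.6


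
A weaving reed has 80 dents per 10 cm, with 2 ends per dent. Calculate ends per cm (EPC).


Formula: EPC = (dents per 10 cm * ends per dent) / 10
Step 1: Total ends per 10 cm = 80 * 2 = 160
Step 2: EPC = 160 / 10 = 16.0 ends/cm

16.0 ends/cm


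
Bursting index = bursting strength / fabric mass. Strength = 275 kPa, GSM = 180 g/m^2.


Formula: Bursting Index = Bursting Strength / Fabric GSM
BI = 275 kPa / 180 g/m^2
BI = 1.528 kPa/(g/m^2)

1.528 kPa/(g/m^2)


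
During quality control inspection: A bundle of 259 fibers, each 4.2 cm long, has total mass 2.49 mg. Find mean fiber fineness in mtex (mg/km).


Formula: fineness (mtex) = mass (mg) / total length (km) = (mass_mg / total_length_m) * 1000
Step 1: Convert fiber length: 4.2 cm = 0.042 m
Step 2: Total fiber length = 259 * 0.042 = 10.878 m
Step 3: Linear density = 2.49 mg / 10.878 m = 0.2289 mg/m
Step 4: fineness = 0.2289 * 1000 = 228.9 mtex

228.9 mtex


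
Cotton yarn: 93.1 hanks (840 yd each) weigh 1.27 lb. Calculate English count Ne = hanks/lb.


Formula: Ne = hanks / mass_lb
Substituting: Ne = 93.1 / 1.27
Ne = 73.3

73.3 Ne


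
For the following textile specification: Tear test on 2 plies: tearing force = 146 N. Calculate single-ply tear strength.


Formula: Per-ply strength = Total force / Number of plies
Per-ply = 146 N / 2
Per-ply = 73 N

73 N


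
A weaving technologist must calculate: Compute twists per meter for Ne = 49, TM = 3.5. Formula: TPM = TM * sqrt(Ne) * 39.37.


Formula: TPM = TM * sqrt(Ne) * 39.37
Step 1: sqrt(Ne) = sqrt(49) = 7
Step 2: TM * sqrt(Ne) = 3.5 * 7 = 24.5
Step 3: TPM = 24.5 * 39.37 = 965 twists/m

965 twists/m


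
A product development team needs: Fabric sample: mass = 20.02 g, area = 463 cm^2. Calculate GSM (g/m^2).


Formula: GSM = mass_g / area_m2
Step 1: Convert area: 463 cm^2 = 463 / 10000 = 0.0463 m^2
Step 2: GSM = 20.02 g / 0.0463 m^2 = 432.4 g/m^2

432.4 g/m^2


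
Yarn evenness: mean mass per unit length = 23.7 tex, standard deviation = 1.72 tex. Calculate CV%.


Formula: CV% = (standard deviation / mean) * 100
Step 1: Ratio = 1.72 / 23.7 = 0.072574
Step 2: CV% = 0.072574 * 100 = 7.2574% ≈ 7.3%

7.3%


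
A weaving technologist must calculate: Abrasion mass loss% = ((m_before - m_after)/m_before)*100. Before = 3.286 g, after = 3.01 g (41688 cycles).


Formula: Mass loss% = ((m_before - m_after) / m_before) * 100
Step 1: Mass loss = 3.286 - 3.01 = 0.276 g
Step 2: Ratio = 0.276 / 3.286 = 0.0839927
Step 3: Mass loss% = 0.0839927 * 100 = 8.39927% ≈ 8.40%

8.40%


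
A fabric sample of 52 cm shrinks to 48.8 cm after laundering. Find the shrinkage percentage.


Formula: Shrinkage% = ((L_before - L_after) / L_before) * 100
Step 1: Shrinkage = 52 - 48.8 = 3.2 cm
Step 2: Shrinkage% = (3.2 / 52) * 100
Step 3: Shrinkage% = 0.061538 * 100 = 6.1538% ≈ 6.2%

6.2%


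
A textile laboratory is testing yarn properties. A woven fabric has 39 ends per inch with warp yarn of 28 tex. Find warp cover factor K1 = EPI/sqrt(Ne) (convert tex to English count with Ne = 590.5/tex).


Formula: K1 = EPI / sqrt(Ne), with Ne = 590.5 / tex_warp
Step 1: Ne = 590.5 / 28 = 21.089
Step 2: sqrt(Ne) = sqrt(21.089) = 4.5923
Step 3: K1 = 39 / 4.5923 = 8.5

8.5


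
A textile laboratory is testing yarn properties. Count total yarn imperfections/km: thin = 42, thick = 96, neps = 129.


Formula: Total = thin places + thick places + neps
Total = 42 + 96 + 129
Total = 267 imperfections/km

267 imperfections/km


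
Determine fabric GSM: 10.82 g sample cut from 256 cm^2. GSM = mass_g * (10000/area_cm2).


Formula: GSM = mass_g / area_m2
Step 1: Convert area: 256 cm^2 = 256 / 10000 = 0.0256 m^2
Step 2: GSM = 10.82 g / 0.0256 m^2 = 422.7 g/m^2

422.7 g/m^2


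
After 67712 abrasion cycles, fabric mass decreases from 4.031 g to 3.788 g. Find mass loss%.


Formula: Mass loss% = ((m_before - m_after) / m_before) * 100
Step 1: Mass loss = 4.031 - 3.788 = 0.243 g
Step 2: Ratio = 0.243 / 4.031 = 0.0602828
Step 3: Mass loss% = 0.0602828 * 100 = 6.02828% ≈ 6.03%

6.03%


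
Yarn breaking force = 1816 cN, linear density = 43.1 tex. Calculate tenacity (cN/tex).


Formula: Tenacity = Breaking force / Linear density
Tenacity = 1816 cN / 43.1 tex
Tenacity = 42.13 cN/tex

42.13 cN/tex


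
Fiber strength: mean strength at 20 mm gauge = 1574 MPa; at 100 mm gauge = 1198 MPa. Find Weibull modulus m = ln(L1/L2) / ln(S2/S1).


Formula: m = ln(L1/L2) / ln(S2/S1)
Step 1: ln(L1/L2) = ln(20/100) = -1.60944
Step 2: S2/S1 = 1198/1574 = 0.76112
Step 3: ln(S2/S1) = ln(0.76112) = -0.27296
Step 4: m = -1.60944 / -0.27296 = 5.90

5.90 (Weibull m)


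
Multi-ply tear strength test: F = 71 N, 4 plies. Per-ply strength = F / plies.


Formula: Per-ply strength = Total force / Number of plies
Per-ply = 71 N / 4
Per-ply = 17.75 N

17.75 N


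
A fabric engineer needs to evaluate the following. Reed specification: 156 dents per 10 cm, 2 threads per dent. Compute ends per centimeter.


Formula: EPC = (dents per 10 cm * ends per dent) / 10
Step 1: Total ends per 10 cm = 156 * 2 = 312
Step 2: EPC = 312 / 10 = 31.2 ends/cm

31.2 ends/cm


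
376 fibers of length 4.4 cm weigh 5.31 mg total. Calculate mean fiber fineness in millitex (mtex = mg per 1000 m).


Formula: fineness (mtex) = mass (mg) / total length (km) = (mass_mg / total_length_m) * 1000
Step 1: Convert fiber length: 4.4 cm = 0.044 m
Step 2: Total fiber length = 376 * 0.044 = 16.544 m
Step 3: Linear density = 5.31 mg / 16.544 m = 0.3210 mg/m
Step 4: fineness = 0.3210 * 1000 = 321.0 mtex

321.0 mtex


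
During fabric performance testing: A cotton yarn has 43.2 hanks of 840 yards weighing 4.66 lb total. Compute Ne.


Formula: Ne = hanks / mass_lb
Substituting: Ne = 43.2 / 4.66
Ne = 9.3

9.3 Ne


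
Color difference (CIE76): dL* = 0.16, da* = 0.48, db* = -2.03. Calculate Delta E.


Formula: Delta E = sqrt(dL*^2 + da*^2 + db*^2)
Step 1: dL*^2 = 0.16^2 = 0.0256
Step 2: da*^2 = 0.48^2 = 0.2304
Step 3: db*^2 = (-2.03)^2 = 4.1209
Step 4: Sum = 0.0256 + 0.2304 + 4.1209 = 4.3769
Step 5: Delta E = sqrt(4.3769) = 2.09

2.09 Delta E


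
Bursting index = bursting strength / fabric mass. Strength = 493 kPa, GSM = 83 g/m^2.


Formula: Bursting Index = Bursting Strength / Fabric GSM
BI = 493 kPa / 83 g/m^2
BI = 5.940 kPa/(g/m^2)

5.940 kPa/(g/m^2)


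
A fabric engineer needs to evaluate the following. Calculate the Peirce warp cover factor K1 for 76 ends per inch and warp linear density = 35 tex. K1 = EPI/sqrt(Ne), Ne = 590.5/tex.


Formula: K1 = EPI / sqrt(Ne), with Ne = 590.5 / tex_warp
Step 1: Ne = 590.5 / 35 = 16.871
Step 2: sqrt(Ne) = sqrt(16.871) = 4.1074
Step 3: K1 = 76 / 4.1074 = 18.5

18.5


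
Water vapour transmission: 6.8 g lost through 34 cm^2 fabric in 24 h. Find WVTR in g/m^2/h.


Formula: WVTR = mass_loss / (area * time)
Step 1: Convert area: 34 cm^2 = 0.0034 m^2
Step 2: WVTR = 6.8 g / (0.0034 m^2 * 24 h)
Step 3: WVTR = 6.8 / 0.0816 = 83.3 g/m^2/h

83.3 g/m^2/h


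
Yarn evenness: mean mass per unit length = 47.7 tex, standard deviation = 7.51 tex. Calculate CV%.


Formula: CV% = (standard deviation / mean) * 100
Step 1: Ratio = 7.51 / 47.7 = 0.157442
Step 2: CV% = 0.157442 * 100 = 15.7442% ≈ 15.7%

15.7%


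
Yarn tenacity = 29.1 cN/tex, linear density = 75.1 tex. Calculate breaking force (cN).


Formula: Breaking force = Tenacity * Linear density
F = 29.1 cN/tex * 75.1 tex
F = 2185.41 cN

2185.41 cN


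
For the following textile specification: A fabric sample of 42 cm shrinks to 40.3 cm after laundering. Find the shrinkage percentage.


Formula: Shrinkage% = ((L_before - L_after) / L_before) * 100
Step 1: Shrinkage = 42 - 40.3 = 1.7 cm
Step 2: Shrinkage% = (1.7 / 42) * 100
Step 3: Shrinkage% = 0.040476 * 100 = 4.0476% ≈ 4.0%

4.0%


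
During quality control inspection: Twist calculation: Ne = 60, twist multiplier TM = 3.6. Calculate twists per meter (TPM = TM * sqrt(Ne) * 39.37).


Formula: TPM = TM * sqrt(Ne) * 39.37
Step 1: sqrt(Ne) = sqrt(60) = 7.746
Step 2: TM * sqrt(Ne) = 3.6 * 7.746 = 27.8856
Step 3: TPM = 27.8856 * 39.37 = 1098 twists/m

1098 twists/m


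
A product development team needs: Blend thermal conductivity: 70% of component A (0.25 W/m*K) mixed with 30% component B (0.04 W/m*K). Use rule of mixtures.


Formula: Blend property = (fraction_A * property_A) + (fraction_B * property_B)
Step 1: Contribution A = 70/100 * 0.25 W/m*K = 0.175 W/m*K
Step 2: Contribution B = 30/100 * 0.04 W/m*K = 0.012 W/m*K
Step 3: Blend thermal conductivity = 0.175 + 0.012 = 0.187 W/m*K

0.187 W/m*K


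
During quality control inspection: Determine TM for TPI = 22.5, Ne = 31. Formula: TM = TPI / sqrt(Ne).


Formula: TM = TPI / sqrt(Ne)
Step 1: sqrt(Ne) = sqrt(31) = 5.5678
Step 2: TM = 22.5 / 5.5678 = 4.04

4.04 TM


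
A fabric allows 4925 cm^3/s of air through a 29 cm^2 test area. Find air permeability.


Formula: Air Permeability = Airflow / Test Area
AP = 4925 cm^3/s / 29 cm^2
AP = 169.8 cm^3/s/cm^2

169.8 cm^3/s/cm^2


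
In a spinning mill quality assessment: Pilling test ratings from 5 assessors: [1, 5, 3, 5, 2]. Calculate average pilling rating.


Formula: Mean = sum / count
Sum = 1 + 5 + 3 + 5 + 2 = 16
Mean = 16 / 5 = 3.2

3.2


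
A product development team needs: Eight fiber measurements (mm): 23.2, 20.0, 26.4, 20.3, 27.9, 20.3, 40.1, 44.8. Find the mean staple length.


Formula: Mean = sum of lengths / count
Sum = 23.2 + 20.0 + 26.4 + 20.3 + 27.9 + 20.3 + 40.1 + 44.8
Sum = 223.0 mm
Mean = 223.0 / 8 = 27.88 mm

27.88 mm


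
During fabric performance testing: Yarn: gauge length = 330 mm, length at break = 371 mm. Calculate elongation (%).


Formula: Elongation (%) = ((L_break - L0) / L0) * 100
Step 1: Extension = 371 - 330 = 41 mm
Step 2: Elongation = (41 / 330) * 100
Step 3: Elongation = 0.124242 * 100 = 12.4242% ≈ 12.4%

12.4%


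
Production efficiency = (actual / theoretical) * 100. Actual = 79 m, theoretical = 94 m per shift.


Formula: Efficiency% = (Actual output / Theoretical output) * 100
Efficiency% = (79 / 94) * 100
Efficiency% = 0.840426 * 100 = 84.0426% ≈ 84.0%

84.0%


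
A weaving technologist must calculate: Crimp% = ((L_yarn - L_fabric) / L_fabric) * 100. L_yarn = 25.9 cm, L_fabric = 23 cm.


Formula: Crimp% = ((L_yarn - L_fabric) / L_fabric) * 100
Step 1: Extension = 25.9 - 23 = 2.9 cm
Step 2: Crimp% = (2.9 / 23) * 100
Step 3: Crimp% = 0.126087 * 100 = 12.6087% ≈ 12.6%

12.6%


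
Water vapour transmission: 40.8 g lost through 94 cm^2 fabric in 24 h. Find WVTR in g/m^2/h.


Formula: WVTR = mass_loss / (area * time)
Step 1: Convert area: 94 cm^2 = 0.0094 m^2
Step 2: WVTR = 40.8 g / (0.0094 m^2 * 24 h)
Step 3: WVTR = 40.8 / 0.2256 = 180.9 g/m^2/h

180.9 g/m^2/h


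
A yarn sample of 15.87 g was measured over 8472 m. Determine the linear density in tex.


Formula: Tex = (mass_g / length_m) * 1000
Substituting: Tex = (15.87 / 8472) * 1000
Intermediate: 15.87 / 8472 = 0.00187323 g/m
Tex = 0.00187323 * 1000 = 1.87 tex

1.87 tex


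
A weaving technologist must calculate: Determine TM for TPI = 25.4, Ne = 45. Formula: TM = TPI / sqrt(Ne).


Formula: TM = TPI / sqrt(Ne)
Step 1: sqrt(Ne) = sqrt(45) = 6.7082
Step 2: TM = 25.4 / 6.7082 = 3.79

3.79 TM


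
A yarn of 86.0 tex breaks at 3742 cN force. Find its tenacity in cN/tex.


Formula: Tenacity = Breaking force / Linear density
Tenacity = 3742 cN / 86.0 tex
Tenacity = 43.51 cN/tex

43.51 cN/tex


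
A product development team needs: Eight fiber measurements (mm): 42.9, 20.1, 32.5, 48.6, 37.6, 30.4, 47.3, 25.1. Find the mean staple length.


Formula: Mean = sum of lengths / count
Sum = 42.9 + 20.1 + 32.5 + 48.6 + 37.6 + 30.4 + 47.3 + 25.1
Sum = 284.5 mm
Mean = 284.5 / 8 = 35.56 mm

35.56 mm


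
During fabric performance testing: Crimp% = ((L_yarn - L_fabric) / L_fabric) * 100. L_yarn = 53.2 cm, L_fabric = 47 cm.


Formula: Crimp% = ((L_yarn - L_fabric) / L_fabric) * 100
Step 1: Extension = 53.2 - 47 = 6.2 cm
Step 2: Crimp% = (6.2 / 47) * 100
Step 3: Crimp% = 0.131915 * 100 = 13.1915% ≈ 13.2%

13.2%


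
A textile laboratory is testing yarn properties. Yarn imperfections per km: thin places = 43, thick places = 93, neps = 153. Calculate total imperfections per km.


Formula: Total = thin places + thick places + neps
Total = 43 + 93 + 153
Total = 289 imperfections/km

289 imperfections/km


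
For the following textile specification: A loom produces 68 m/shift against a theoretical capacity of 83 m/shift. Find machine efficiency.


Formula: Efficiency% = (Actual output / Theoretical output) * 100
Efficiency% = (68 / 83) * 100
Efficiency% = 0.819277 * 100 = 81.9277% ≈ 81.9%

81.9%


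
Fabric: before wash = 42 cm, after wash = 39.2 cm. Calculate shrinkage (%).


Formula: Shrinkage% = ((L_before - L_after) / L_before) * 100
Step 1: Shrinkage = 42 - 39.2 = 2.8 cm
Step 2: Shrinkage% = (2.8 / 42) * 100
Step 3: Shrinkage% = 0.066667 * 100 = 6.6667% ≈ 6.7%

6.7%


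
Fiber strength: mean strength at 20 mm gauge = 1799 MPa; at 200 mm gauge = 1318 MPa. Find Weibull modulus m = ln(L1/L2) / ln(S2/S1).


Formula: m = ln(L1/L2) / ln(S2/S1)
Step 1: ln(L1/L2) = ln(20/200) = -2.30259
Step 2: S2/S1 = 1318/1799 = 0.73263
Step 3: ln(S2/S1) = ln(0.73263) = -0.31111
Step 4: m = -2.30259 / -0.31111 = 7.40

7.40 (Weibull m)


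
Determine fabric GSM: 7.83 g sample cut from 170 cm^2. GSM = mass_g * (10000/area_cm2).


Formula: GSM = mass_g / area_m2
Step 1: Convert area: 170 cm^2 = 170 / 10000 = 0.017 m^2
Step 2: GSM = 7.83 g / 0.017 m^2 = 460.6 g/m^2

460.6 g/m^2


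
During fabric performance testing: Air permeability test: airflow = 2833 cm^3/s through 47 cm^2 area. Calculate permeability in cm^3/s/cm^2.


Formula: Air Permeability = Airflow / Test Area
AP = 2833 cm^3/s / 47 cm^2
AP = 60.3 cm^3/s/cm^2

60.3 cm^3/s/cm^2


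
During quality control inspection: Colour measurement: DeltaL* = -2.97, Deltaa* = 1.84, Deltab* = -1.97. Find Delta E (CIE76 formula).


Formula: Delta E = sqrt(dL*^2 + da*^2 + db*^2)
Step 1: dL*^2 = (-2.97)^2 = 8.8209
Step 2: da*^2 = 1.84^2 = 3.3856
Step 3: db*^2 = (-1.97)^2 = 3.8809
Step 4: Sum = 8.8209 + 3.3856 + 3.8809 = 16.0874
Step 5: Delta E = sqrt(16.0874) = 4.01

4.01 Delta E


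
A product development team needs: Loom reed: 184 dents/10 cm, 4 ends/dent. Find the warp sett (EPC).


Formula: EPC = (dents per 10 cm * ends per dent) / 10
Step 1: Total ends per 10 cm = 184 * 4 = 736
Step 2: EPC = 736 / 10 = 73.6 ends/cm

73.6 ends/cm


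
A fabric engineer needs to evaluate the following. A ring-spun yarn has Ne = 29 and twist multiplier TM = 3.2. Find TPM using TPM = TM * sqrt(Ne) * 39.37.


Formula: TPM = TM * sqrt(Ne) * 39.37
Step 1: sqrt(Ne) = sqrt(29) = 5.3852
Step 2: TM * sqrt(Ne) = 3.2 * 5.3852 = 17.2326
Step 3: TPM = 17.2326 * 39.37 = 678 twists/m

678 twists/m


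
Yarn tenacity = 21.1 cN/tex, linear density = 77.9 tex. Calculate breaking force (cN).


Formula: Breaking force = Tenacity * Linear density
F = 21.1 cN/tex * 77.9 tex
F = 1643.69 cN

1643.69 cN


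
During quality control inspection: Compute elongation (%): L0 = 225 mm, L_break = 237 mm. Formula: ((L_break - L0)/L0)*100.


Formula: Elongation (%) = ((L_break - L0) / L0) * 100
Step 1: Extension = 237 - 225 = 12 mm
Step 2: Elongation = (12 / 225) * 100
Step 3: Elongation = 0.053333 * 100 = 5.3333% ≈ 5.3%

5.3%


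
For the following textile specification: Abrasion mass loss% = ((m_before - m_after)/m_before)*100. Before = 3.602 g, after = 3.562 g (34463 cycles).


Formula: Mass loss% = ((m_before - m_after) / m_before) * 100
Step 1: Mass loss = 3.602 - 3.562 = 0.04 g
Step 2: Ratio = 0.04 / 3.602 = 0.0111049
Step 3: Mass loss% = 0.0111049 * 100 = 1.11049% ≈ 1.11%

1.11%


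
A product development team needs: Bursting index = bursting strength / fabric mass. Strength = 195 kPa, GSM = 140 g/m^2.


Formula: Bursting Index = Bursting Strength / Fabric GSM
BI = 195 kPa / 140 g/m^2
BI = 1.393 kPa/(g/m^2)

1.393 kPa/(g/m^2)


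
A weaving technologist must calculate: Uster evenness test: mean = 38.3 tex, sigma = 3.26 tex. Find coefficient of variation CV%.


Formula: CV% = (standard deviation / mean) * 100
Step 1: Ratio = 3.26 / 38.3 = 0.085117
Step 2: CV% = 0.085117 * 100 = 8.5117% ≈ 8.5%

8.5%


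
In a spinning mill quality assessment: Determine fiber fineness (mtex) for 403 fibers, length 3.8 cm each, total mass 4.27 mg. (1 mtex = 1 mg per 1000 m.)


Formula: fineness (mtex) = mass (mg) / total length (km) = (mass_mg / total_length_m) * 1000
Step 1: Convert fiber length: 3.8 cm = 0.038 m
Step 2: Total fiber length = 403 * 0.038 = 15.314 m
Step 3: Linear density = 4.27 mg / 15.314 m = 0.2788 mg/m
Step 4: fineness = 0.2788 * 1000 = 278.8 mtex

278.8 mtex


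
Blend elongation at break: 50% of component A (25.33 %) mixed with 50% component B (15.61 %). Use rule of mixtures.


Formula: Blend property = (fraction_A * property_A) + (fraction_B * property_B)
Step 1: Contribution A = 50/100 * 25.33 % = 12.665 %
Step 2: Contribution B = 50/100 * 15.61 % = 7.805 %
Step 3: Blend elongation at break = 12.665 + 7.805 = 20.47 %

20.47 %


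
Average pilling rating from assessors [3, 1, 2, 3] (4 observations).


Formula: Mean = sum / count
Sum = 3 + 1 + 2 + 3 = 9
Mean = 9 / 4 = 2.3

2.3


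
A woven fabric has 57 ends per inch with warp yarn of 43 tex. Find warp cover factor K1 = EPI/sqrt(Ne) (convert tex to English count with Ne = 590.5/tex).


Formula: K1 = EPI / sqrt(Ne), with Ne = 590.5 / tex_warp
Step 1: Ne = 590.5 / 43 = 13.733
Step 2: sqrt(Ne) = sqrt(13.733) = 3.7058
Step 3: K1 = 57 / 3.7058 = 15.4

15.4


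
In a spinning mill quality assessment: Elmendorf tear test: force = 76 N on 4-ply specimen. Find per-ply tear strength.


Formula: Per-ply strength = Total force / Number of plies
Per-ply = 76 N / 4
Per-ply = 19 N

19 N


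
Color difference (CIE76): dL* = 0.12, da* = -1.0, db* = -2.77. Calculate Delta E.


Formula: Delta E = sqrt(dL*^2 + da*^2 + db*^2)
Step 1: dL*^2 = 0.12^2 = 0.0144
Step 2: da*^2 = (-1.0)^2 = 1.0
Step 3: db*^2 = (-2.77)^2 = 7.6729
Step 4: Sum = 0.0144 + 1.0 + 7.6729 = 8.6873
Step 5: Delta E = sqrt(8.6873) = 2.95

2.95 Delta E


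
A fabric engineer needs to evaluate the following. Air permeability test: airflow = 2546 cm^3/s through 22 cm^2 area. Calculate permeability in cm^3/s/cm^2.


Formula: Air Permeability = Airflow / Test Area
AP = 2546 cm^3/s / 22 cm^2
AP = 115.7 cm^3/s/cm^2

115.7 cm^3/s/cm^2


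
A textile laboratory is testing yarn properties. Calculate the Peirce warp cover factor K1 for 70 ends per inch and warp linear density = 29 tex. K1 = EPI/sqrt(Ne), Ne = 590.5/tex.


Formula: K1 = EPI / sqrt(Ne), with Ne = 590.5 / tex_warp
Step 1: Ne = 590.5 / 29 = 20.362
Step 2: sqrt(Ne) = sqrt(20.362) = 4.5124
Step 3: K1 = 70 / 4.5124 = 15.5

15.5


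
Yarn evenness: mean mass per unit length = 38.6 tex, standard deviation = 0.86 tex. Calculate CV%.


Formula: CV% = (standard deviation / mean) * 100
Step 1: Ratio = 0.86 / 38.6 = 0.02228
Step 2: CV% = 0.02228 * 100 = 2.228% ≈ 2.2%

2.2%


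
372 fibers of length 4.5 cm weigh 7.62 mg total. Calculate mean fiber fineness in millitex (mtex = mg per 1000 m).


Formula: fineness (mtex) = mass (mg) / total length (km) = (mass_mg / total_length_m) * 1000
Step 1: Convert fiber length: 4.5 cm = 0.045 m
Step 2: Total fiber length = 372 * 0.045 = 16.74 m
Step 3: Linear density = 7.62 mg / 16.74 m = 0.4552 mg/m
Step 4: fineness = 0.4552 * 1000 = 455.2 mtex

455.2 mtex


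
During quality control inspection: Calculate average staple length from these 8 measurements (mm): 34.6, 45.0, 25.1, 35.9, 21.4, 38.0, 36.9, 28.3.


Formula: Mean = sum of lengths / count
Sum = 34.6 + 45.0 + 25.1 + 35.9 + 21.4 + 38.0 + 36.9 + 28.3
Sum = 265.2 mm
Mean = 265.2 / 8 = 33.15 mm

33.15 mm


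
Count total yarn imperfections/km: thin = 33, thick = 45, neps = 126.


Formula: Total = thin places + thick places + neps
Total = 33 + 45 + 126
Total = 204 imperfections/km

204 imperfections/km


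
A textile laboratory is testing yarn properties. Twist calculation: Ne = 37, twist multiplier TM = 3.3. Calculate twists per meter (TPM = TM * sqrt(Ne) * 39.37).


Formula: TPM = TM * sqrt(Ne) * 39.37
Step 1: sqrt(Ne) = sqrt(37) = 6.0828
Step 2: TM * sqrt(Ne) = 3.3 * 6.0828 = 20.0732
Step 3: TPM = 20.0732 * 39.37 = 790 twists/m

790 twists/m


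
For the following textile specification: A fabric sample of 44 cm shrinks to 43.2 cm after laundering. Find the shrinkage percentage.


Formula: Shrinkage% = ((L_before - L_after) / L_before) * 100
Step 1: Shrinkage = 44 - 43.2 = 0.8 cm
Step 2: Shrinkage% = (0.8 / 44) * 100
Step 3: Shrinkage% = 0.018182 * 100 = 1.8182% ≈ 1.8%

1.8%


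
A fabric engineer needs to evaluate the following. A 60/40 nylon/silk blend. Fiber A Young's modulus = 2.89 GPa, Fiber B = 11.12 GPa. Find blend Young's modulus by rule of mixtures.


Formula: Blend property = (fraction_A * property_A) + (fraction_B * property_B)
Step 1: Contribution A = 60/100 * 2.89 GPa = 1.734 GPa
Step 2: Contribution B = 40/100 * 11.12 GPa = 4.448 GPa
Step 3: Blend Young's modulus = 1.734 + 4.448 = 6.182 GPa

6.182 GPa


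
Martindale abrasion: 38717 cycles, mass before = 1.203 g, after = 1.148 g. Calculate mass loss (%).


Formula: Mass loss% = ((m_before - m_after) / m_before) * 100
Step 1: Mass loss = 1.203 - 1.148 = 0.055 g
Step 2: Ratio = 0.055 / 1.203 = 0.045719
Step 3: Mass loss% = 0.045719 * 100 = 4.5719% ≈ 4.57%

4.57%


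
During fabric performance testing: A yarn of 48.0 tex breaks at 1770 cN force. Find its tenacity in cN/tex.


Formula: Tenacity = Breaking force / Linear density
Tenacity = 1770 cN / 48.0 tex
Tenacity = 36.88 cN/tex

36.88 cN/tex


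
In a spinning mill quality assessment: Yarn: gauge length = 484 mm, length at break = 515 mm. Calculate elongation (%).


Formula: Elongation (%) = ((L_break - L0) / L0) * 100
Step 1: Extension = 515 - 484 = 31 mm
Step 2: Elongation = (31 / 484) * 100
Step 3: Elongation = 0.06405 * 100 = 6.405% ≈ 6.4%

6.4%


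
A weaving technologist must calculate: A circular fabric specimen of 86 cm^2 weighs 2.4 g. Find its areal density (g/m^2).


Formula: GSM = mass_g / area_m2
Step 1: Convert area: 86 cm^2 = 86 / 10000 = 0.0086 m^2
Step 2: GSM = 2.4 g / 0.0086 m^2 = 279.1 g/m^2

279.1 g/m^2


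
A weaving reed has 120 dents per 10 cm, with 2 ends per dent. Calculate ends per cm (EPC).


Formula: EPC = (dents per 10 cm * ends per dent) / 10
Step 1: Total ends per 10 cm = 120 * 2 = 240
Step 2: EPC = 240 / 10 = 24.0 ends/cm

24.0 ends/cm


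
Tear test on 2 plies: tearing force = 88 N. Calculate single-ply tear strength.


Formula: Per-ply strength = Total force / Number of plies
Per-ply = 88 N / 2
Per-ply = 44 N

44 N


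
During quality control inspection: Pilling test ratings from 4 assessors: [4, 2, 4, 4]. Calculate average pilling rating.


Formula: Mean = sum / count
Sum = 4 + 2 + 4 + 4 = 14
Mean = 14 / 4 = 3.5

3.5


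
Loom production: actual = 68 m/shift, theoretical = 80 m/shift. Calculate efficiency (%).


Formula: Efficiency% = (Actual output / Theoretical output) * 100
Efficiency% = (68 / 80) * 100
Efficiency% = 0.85 * 100 = 85.0%

85.0%


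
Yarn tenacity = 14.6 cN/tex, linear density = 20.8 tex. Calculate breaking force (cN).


Formula: Breaking force = Tenacity * Linear density
F = 14.6 cN/tex * 20.8 tex
F = 303.68 cN

303.68 cN


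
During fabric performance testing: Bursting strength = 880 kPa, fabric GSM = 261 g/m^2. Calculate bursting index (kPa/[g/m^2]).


Formula: Bursting Index = Bursting Strength / Fabric GSM
BI = 880 kPa / 261 g/m^2
BI = 3.372 kPa/(g/m^2)

3.372 kPa/(g/m^2)


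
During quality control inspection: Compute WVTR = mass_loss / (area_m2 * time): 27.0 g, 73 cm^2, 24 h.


Formula: WVTR = mass_loss / (area * time)
Step 1: Convert area: 73 cm^2 = 0.0073 m^2
Step 2: WVTR = 27.0 g / (0.0073 m^2 * 24 h)
Step 3: WVTR = 27.0 / 0.1752 = 154.1 g/m^2/h

154.1 g/m^2/h


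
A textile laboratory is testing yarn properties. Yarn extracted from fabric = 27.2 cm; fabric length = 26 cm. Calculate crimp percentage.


Formula: Crimp% = ((L_yarn - L_fabric) / L_fabric) * 100
Step 1: Extension = 27.2 - 26 = 1.2 cm
Step 2: Crimp% = (1.2 / 26) * 100
Step 3: Crimp% = 0.046154 * 100 = 4.6154% ≈ 4.6%

4.6%


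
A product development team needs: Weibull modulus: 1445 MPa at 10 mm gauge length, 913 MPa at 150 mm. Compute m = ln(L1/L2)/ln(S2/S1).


Formula: m = ln(L1/L2) / ln(S2/S1)
Step 1: ln(L1/L2) = ln(10/150) = -2.70805
Step 2: S2/S1 = 913/1445 = 0.63183
Step 3: ln(S2/S1) = ln(0.63183) = -0.45913
Step 4: m = -2.70805 / -0.45913 = 5.90

5.90 (Weibull m)


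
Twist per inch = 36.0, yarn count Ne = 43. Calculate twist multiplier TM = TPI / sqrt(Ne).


Formula: TM = TPI / sqrt(Ne)
Step 1: sqrt(Ne) = sqrt(43) = 6.5574
Step 2: TM = 36.0 / 6.5574 = 5.49

5.49 TM


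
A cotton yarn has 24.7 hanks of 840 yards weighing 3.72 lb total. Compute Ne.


Formula: Ne = hanks / mass_lb
Substituting: Ne = 24.7 / 3.72
Ne = 6.6

6.6 Ne


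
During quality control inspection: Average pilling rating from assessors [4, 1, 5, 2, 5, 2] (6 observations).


Formula: Mean = sum / count
Sum = 4 + 1 + 5 + 2 + 5 + 2 = 19
Mean = 19 / 6 = 3.2

3.2


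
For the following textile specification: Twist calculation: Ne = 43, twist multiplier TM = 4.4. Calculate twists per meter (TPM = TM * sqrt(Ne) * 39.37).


Formula: TPM = TM * sqrt(Ne) * 39.37
Step 1: sqrt(Ne) = sqrt(43) = 6.5574
Step 2: TM * sqrt(Ne) = 4.4 * 6.5574 = 28.8526
Step 3: TPM = 28.8526 * 39.37 = 1136 twists/m

1136 twists/m


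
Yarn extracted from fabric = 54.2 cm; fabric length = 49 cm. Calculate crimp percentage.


Formula: Crimp% = ((L_yarn - L_fabric) / L_fabric) * 100
Step 1: Extension = 54.2 - 49 = 5.2 cm
Step 2: Crimp% = (5.2 / 49) * 100
Step 3: Crimp% = 0.106122 * 100 = 10.6122% ≈ 10.6%

10.6%


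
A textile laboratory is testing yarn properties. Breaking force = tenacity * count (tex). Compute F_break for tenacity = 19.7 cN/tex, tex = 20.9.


Formula: Breaking force = Tenacity * Linear density
F = 19.7 cN/tex * 20.9 tex
F = 411.73 cN

411.73 cN
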